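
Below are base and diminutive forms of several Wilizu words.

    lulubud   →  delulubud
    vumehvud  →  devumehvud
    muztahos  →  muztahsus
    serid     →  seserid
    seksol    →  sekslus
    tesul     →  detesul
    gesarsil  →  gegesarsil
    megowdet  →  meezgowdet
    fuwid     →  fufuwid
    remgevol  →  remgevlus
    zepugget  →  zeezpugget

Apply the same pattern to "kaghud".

dekaghud

tesul and gesarsil both end in -l yet inflect differently (detesul, gegesarsil), so the final letter is not what conditions the rule; the last vowel is.
"kaghud" has last vowel 'u'. The stems whose last vowel is 'u' (lulubud → delulubud, tesul → detesul, vumehvud → devumehvud) add the prefix de-.
The other patterns: stems whose last vowel is 'i' repeat the first consonant+vowel as a prefix; stems whose last vowel is 'o' delete the last vowel and add -us; stems whose last vowel is 'e' insert -ez- after the first vowel.
So kaghud → dekaghud.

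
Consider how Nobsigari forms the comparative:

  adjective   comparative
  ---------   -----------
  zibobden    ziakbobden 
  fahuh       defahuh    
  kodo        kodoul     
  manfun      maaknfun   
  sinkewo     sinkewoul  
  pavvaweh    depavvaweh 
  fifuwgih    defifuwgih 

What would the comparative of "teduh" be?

fahuh and manfun both have last vowel 'u' yet inflect differently (defahuh, maaknfun), so the last vowel is not what conditions the rule; the final letter is.
"teduh" ends in -h. The stems ending in -h (fahuh → defahuh, fifuwgih → defifuwgih, pavvaweh → depavvaweh) add the prefix de-.
So teduh → deteduh.

deteduh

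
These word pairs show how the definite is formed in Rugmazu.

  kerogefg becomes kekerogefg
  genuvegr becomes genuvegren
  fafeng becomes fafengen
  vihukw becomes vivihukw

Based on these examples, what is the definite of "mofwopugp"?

mofwopugpen

kerogefg and fafeng both end in -g yet inflect differently (kekerogefg, fafengen), so the final letter is not what conditions the rule; the second-to-last letter is.
"mofwopugp" has second-to-last letter 'g'. The one such stem in the data (genuvegr → genuvegren) adds -en, so the same rule applies.
So mofwopugp → mofwopugpen.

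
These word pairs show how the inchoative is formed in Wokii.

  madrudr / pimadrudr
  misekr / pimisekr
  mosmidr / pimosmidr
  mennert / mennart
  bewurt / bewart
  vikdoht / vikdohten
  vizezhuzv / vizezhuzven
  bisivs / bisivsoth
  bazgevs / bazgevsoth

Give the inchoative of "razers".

razars

mennert and vikdoht both end in -t yet inflect differently (mennart, vikdohten), so the final letter is not what conditions the rule; the second-to-last letter is.
"razers" has second-to-last letter 'r'. The stems whose second-to-last letter is 'r' (mennert → mennart, bewurt → bewart) change the last vowel to 'a'.
The other patterns: stems whose second-to-last letter is 'd' or 'k' add the prefix pi-; stems whose second-to-last letter is 'h' or 'z' add -en; stems whose second-to-last letter is 'v' add -oth.
So razers → razars.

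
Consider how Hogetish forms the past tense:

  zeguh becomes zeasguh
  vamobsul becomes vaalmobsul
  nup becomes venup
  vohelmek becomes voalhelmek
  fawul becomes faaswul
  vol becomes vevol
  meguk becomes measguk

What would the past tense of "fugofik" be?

"fugofik" has 3 vowels. The stems with 3 vowels (vohelmek → voalhelmek, vamobsul → vaalmobsul) insert -al- after the first vowel.
The other patterns: stems with 1 vowel add the prefix ve-; stems with 2 vowels insert -as- after the first vowel.
So fugofik → fualgofik.

fualgofik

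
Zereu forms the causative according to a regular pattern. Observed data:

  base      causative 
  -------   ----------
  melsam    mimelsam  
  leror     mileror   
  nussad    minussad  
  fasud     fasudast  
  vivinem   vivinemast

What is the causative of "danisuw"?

danisuwast

nussad and fasud both end in -d yet inflect differently (minussad, fasudast), so the final letter is not what conditions the rule; the last vowel is.
"danisuw" has last vowel 'u'. The one such stem in the data (fasud → fasudast) adds -ast, so the same rule applies.
The other pattern: stems whose last vowel is 'a' or 'o' add the prefix mi-.
So danisuw → danisuwast.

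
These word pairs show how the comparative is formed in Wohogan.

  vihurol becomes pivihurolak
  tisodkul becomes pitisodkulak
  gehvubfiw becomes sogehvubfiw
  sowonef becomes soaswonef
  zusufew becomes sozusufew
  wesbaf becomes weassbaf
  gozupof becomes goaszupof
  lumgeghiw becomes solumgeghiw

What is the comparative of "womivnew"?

sowonef and zusufew both have last vowel 'e' yet inflect differently (soaswonef, sozusufew), so the last vowel is not what conditions the rule; the final letter is.
"womivnew" ends in -w. The stems ending in -w (zusufew → sozusufew, gehvubfiw → sogehvubfiw, lumgeghiw → solumgeghiw) add the prefix so-.
So womivnew → sowomivnew.

sowomivnew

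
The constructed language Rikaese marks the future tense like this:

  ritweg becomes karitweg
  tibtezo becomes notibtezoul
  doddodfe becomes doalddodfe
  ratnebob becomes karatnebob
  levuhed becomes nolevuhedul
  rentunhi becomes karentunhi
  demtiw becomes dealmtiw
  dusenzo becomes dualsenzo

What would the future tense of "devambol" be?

dealvambol

dusenzo and tibtezo both end in -o yet inflect differently (dualsenzo, notibtezoul), so the final letter is not what conditions the rule; the first letter is.
"devambol" begins with d-. The stems beginning with d- (doddodfe → doalddodfe, demtiw → dealmtiw, dusenzo → dualsenzo) insert -al- after the first vowel.
The other patterns: stems beginning with r- add the prefix ka-; stems beginning with l- or t- add no- … -ul around the stem.
So devambol → dealvambol.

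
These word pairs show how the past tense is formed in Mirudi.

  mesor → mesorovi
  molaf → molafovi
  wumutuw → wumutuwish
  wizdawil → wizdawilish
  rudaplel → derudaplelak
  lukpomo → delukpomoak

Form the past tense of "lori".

"lori" begins with l-. The one such stem in the data (lukpomo → delukpomoak) adds de- … -ak around the stem, so the same rule applies.
The other patterns: stems beginning with m- add -ovi; stems beginning with w- add -ish.
So lori → deloriak.

deloriak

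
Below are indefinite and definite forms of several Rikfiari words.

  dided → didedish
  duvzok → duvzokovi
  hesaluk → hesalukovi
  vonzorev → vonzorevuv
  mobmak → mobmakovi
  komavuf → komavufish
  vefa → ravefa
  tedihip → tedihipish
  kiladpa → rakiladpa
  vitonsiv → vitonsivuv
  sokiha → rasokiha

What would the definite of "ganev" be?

mobmak and kiladpa both have last vowel 'a' yet inflect differently (mobmakovi, rakiladpa), so the last vowel is not what conditions the rule; the final letter is.
"ganev" ends in -v. The stems ending in -v (vitonsiv → vitonsivuv, vonzorev → vonzorevuv) add -uv.
So ganev → ganevuv.

ganevuv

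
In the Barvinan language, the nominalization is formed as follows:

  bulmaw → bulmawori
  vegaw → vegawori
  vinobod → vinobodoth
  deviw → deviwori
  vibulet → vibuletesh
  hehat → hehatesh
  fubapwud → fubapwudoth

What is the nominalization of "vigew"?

"vigew" ends in -w. The stems ending in -w (bulmaw → bulmawori, deviw → deviwori, vegaw → vegawori) add -ori.
So vigew → vigewori.

vigewori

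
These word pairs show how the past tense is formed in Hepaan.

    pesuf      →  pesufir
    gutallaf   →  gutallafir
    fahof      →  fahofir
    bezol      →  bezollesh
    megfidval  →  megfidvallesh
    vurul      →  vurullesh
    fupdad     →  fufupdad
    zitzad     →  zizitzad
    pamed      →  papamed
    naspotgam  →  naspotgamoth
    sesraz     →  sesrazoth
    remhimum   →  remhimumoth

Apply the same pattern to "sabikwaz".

sabikwazoth

fahof and bezol both have last vowel 'o' yet inflect differently (fahofir, bezollesh), so the last vowel is not what conditions the rule; the final letter is.
"sabikwaz" ends in -z. The one such stem in the data (sesraz → sesrazoth) adds -oth, so the same rule applies.
The other patterns: stems ending in -f add -ir; stems ending in -l double the final consonant and add -esh; stems ending in -d repeat the first consonant+vowel as a prefix.
So sabikwaz → sabikwazoth.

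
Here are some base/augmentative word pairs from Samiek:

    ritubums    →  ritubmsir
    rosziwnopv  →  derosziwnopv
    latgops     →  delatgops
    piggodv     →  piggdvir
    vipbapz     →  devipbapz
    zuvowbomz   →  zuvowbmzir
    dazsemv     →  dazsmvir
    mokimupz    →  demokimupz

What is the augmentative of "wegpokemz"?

"wegpokemz" has second-to-last letter 'm'. The stems whose second-to-last letter is 'm' (ritubums → ritubmsir, dazsemv → dazsmvir, zuvowbomz → zuvowbmzir) delete the last vowel and add -ir.
The other pattern: stems whose second-to-last letter is 'p' add the prefix de-.
So wegpokemz → wegpokmzir.

wegpokmzir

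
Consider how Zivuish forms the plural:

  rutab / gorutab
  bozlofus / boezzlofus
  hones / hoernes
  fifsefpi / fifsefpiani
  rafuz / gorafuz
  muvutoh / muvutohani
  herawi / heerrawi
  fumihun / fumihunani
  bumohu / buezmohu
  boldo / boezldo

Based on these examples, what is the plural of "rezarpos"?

fifsefpi and herawi both end in -i yet inflect differently (fifsefpiani, heerrawi), so the final letter is not what conditions the rule; the first letter is.
"rezarpos" begins with r-. The stems beginning with r- (rafuz → gorafuz, rutab → gorutab) add the prefix go-.
The other patterns: stems beginning with f- or m- add -ani; stems beginning with h- insert -er- after the first vowel; stems beginning with b- insert -ez- after the first vowel.
So rezarpos → gorezarpos.

gorezarpos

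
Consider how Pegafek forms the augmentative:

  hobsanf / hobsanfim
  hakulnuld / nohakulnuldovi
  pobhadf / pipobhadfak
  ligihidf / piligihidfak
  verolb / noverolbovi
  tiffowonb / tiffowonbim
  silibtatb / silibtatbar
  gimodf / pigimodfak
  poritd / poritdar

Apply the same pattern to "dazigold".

nodazigoldovi

pobhadf and hobsanf both end in -f yet inflect differently (pipobhadfak, hobsanfim), so the final letter is not what conditions the rule; the second-to-last letter is.
"dazigold" has second-to-last letter 'l'. The stems whose second-to-last letter is 'l' (hakulnuld → nohakulnuldovi, verolb → noverolbovi) add no- … -ovi around the stem.
The other patterns: stems whose second-to-last letter is 't' add -ar; stems whose second-to-last letter is 'd' add pi- … -ak around the stem; stems whose second-to-last letter is 'n' add -im.
So dazigold → nodazigoldovi.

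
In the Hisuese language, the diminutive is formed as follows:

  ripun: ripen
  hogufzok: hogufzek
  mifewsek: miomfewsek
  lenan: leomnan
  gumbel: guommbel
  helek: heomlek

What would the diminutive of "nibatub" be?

hogufzok and mifewsek both end in -k yet inflect differently (hogufzek, miomfewsek), so the final letter is not what conditions the rule; the last vowel is.
"nibatub" has last vowel 'u'. The one such stem in the data (ripun → ripen) changes the last vowel to 'e' (as does hogufzok), so the same rule applies.
So nibatub → nibateb.

nibateb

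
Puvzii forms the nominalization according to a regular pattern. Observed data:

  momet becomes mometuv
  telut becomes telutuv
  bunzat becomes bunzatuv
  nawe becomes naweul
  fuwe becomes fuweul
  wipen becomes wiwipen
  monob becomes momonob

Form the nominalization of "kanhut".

momet and nawe both have last vowel 'e' yet inflect differently (mometuv, naweul), so the last vowel is not what conditions the rule; the final letter is.
"kanhut" ends in -t. The stems ending in -t (momet → mometuv, telut → telutuv, bunzat → bunzatuv) add -uv.
The other patterns: stems ending in -e add -ul; stems ending in -b or -n repeat the first consonant+vowel as a prefix.
So kanhut → kanhutuv.

kanhutuv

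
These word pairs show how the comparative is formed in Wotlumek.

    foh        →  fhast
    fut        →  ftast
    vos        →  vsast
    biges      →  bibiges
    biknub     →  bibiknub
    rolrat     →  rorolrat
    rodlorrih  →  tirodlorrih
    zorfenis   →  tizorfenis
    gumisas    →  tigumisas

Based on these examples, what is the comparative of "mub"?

vos and biges both end in -s yet inflect differently (vsast, bibiges), so the final letter is not what conditions the rule; the number of vowels is.
"mub" has 1 vowel. The stems with 1 vowel (foh → fhast, fut → ftast, vos → vsast) delete the last vowel and add -ast.
The other patterns: stems with 2 vowels repeat the first consonant+vowel as a prefix; stems with 3 vowels add the prefix ti-.
So mub → mbast.

mbast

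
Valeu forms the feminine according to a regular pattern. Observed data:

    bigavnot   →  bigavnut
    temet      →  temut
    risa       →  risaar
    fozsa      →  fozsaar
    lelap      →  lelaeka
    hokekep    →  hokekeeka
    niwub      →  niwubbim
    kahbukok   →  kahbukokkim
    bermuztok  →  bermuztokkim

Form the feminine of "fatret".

risa and lelap both have last vowel 'a' yet inflect differently (risaar, lelaeka), so the last vowel is not what conditions the rule; the final letter is.
"fatret" ends in -t. The stems ending in -t (bigavnot → bigavnut, temet → temut) change the last vowel to 'u'.
The other patterns: stems ending in -a add -ar; stems ending in -p drop the final letter and add -eka; stems ending in -b or -k double the final consonant and add -im.
So fatret → fatrut.

fatrut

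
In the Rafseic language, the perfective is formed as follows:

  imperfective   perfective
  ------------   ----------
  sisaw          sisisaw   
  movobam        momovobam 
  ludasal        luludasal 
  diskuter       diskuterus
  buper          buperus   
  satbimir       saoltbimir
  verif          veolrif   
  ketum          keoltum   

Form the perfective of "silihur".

"silihur" has last vowel 'u'. The one such stem in the data (ketum → keoltum) inserts -ol- after the first vowel (as do satbimir, verif), so the same rule applies.
So silihur → siollihur.

siollihur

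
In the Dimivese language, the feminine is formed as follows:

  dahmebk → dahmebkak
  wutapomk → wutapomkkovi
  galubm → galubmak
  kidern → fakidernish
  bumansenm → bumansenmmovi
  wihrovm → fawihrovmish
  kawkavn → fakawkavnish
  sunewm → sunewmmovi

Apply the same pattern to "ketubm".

wihrovm and galubm both end in -m yet inflect differently (fawihrovmish, galubmak), so the final letter is not what conditions the rule; the second-to-last letter is.
"ketubm" has second-to-last letter 'b'. The stems whose second-to-last letter is 'b' (dahmebk → dahmebkak, galubm → galubmak) add -ak.
So ketubm → ketubmak.

ketubmak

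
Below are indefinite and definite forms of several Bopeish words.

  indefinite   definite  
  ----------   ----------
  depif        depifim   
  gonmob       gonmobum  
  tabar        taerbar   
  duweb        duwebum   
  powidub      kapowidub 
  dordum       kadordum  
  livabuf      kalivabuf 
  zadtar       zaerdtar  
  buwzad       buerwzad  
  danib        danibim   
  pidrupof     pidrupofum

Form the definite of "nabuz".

kanabuz

pidrupof and livabuf both end in -f yet inflect differently (pidrupofum, kalivabuf), so the final letter is not what conditions the rule; the last vowel is.
"nabuz" has last vowel 'u'. The stems whose last vowel is 'u' (livabuf → kalivabuf, powidub → kapowidub, dordum → kadordum) add the prefix ka-.
So nabuz → kanabuz.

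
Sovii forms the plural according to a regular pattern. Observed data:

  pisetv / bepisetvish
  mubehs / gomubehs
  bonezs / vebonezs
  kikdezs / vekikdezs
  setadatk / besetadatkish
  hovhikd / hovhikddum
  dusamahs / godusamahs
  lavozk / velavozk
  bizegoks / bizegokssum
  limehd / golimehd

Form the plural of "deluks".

hovhikd and limehd both end in -d yet inflect differently (hovhikddum, golimehd), so the final letter is not what conditions the rule; the second-to-last letter is.
"deluks" has second-to-last letter 'k'. The stems whose second-to-last letter is 'k' (bizegoks → bizegokssum, hovhikd → hovhikddum) double the final consonant and add -um.
The other patterns: stems whose second-to-last letter is 'h' add the prefix go-; stems whose second-to-last letter is 'z' add the prefix ve-; stems whose second-to-last letter is 't' add be- … -ish around the stem.
So deluks → delukssum.

delukssum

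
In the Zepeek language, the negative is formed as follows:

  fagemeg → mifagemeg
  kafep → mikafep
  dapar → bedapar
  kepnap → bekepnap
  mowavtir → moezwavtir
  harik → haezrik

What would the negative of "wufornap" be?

bewufornap

kafep and kepnap both end in -p yet inflect differently (mikafep, bekepnap), so the final letter is not what conditions the rule; the last vowel is.
"wufornap" has last vowel 'a'. The stems whose last vowel is 'a' (dapar → bedapar, kepnap → bekepnap) add the prefix be-.
So wufornap → bewufornap.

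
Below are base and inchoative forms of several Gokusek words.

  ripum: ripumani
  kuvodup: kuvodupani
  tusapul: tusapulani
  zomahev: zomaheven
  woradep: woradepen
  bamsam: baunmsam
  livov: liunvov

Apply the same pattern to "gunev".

kuvodup and woradep both end in -p yet inflect differently (kuvodupani, woradepen), so the final letter is not what conditions the rule; the last vowel is.
"gunev" has last vowel 'e'. The stems whose last vowel is 'e' (zomahev → zomaheven, woradep → woradepen) add -en.
The other patterns: stems whose last vowel is 'u' add -ani; stems whose last vowel is 'a' or 'o' insert -un- after the first vowel.
So gunev → guneven.

guneven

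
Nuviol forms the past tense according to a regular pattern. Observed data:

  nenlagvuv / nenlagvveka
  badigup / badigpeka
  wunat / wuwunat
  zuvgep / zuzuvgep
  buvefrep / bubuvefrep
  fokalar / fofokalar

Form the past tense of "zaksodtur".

zaksodtreka

"zaksodtur" has last vowel 'u'. The stems whose last vowel is 'u' (nenlagvuv → nenlagvveka, badigup → badigpeka) delete the last vowel and add -eka.
So zaksodtur → zaksodtreka.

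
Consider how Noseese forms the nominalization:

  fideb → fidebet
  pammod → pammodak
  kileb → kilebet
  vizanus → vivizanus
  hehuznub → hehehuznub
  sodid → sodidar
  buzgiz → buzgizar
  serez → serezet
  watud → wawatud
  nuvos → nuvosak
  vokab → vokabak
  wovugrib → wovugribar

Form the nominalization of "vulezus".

vuvulezus

kileb and vokab both end in -b yet inflect differently (kilebet, vokabak), so the final letter is not what conditions the rule; the last vowel is.
"vulezus" has last vowel 'u'. The stems whose last vowel is 'u' (hehuznub → hehehuznub, watud → wawatud, vizanus → vivizanus) repeat the first consonant+vowel as a prefix.
The other patterns: stems whose last vowel is 'e' add -et; stems whose last vowel is 'a' or 'o' add -ak; stems whose last vowel is 'i' add -ar.
So vulezus → vuvulezus.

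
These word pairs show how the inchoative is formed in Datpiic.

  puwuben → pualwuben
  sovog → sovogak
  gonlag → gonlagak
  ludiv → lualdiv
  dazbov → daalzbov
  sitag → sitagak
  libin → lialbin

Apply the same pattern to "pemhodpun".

pealmhodpun

sovog and dazbov both have last vowel 'o' yet inflect differently (sovogak, daalzbov), so the last vowel is not what conditions the rule; the final letter is.
"pemhodpun" ends in -n. The stems ending in -n (libin → lialbin, puwuben → pualwuben) insert -al- after the first vowel.
The other pattern: stems ending in -g add -ak.
So pemhodpun → pealmhodpun.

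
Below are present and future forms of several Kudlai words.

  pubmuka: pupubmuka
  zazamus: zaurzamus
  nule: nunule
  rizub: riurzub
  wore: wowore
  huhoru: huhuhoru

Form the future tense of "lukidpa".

huhoru and zazamus both have last vowel 'u' yet inflect differently (huhuhoru, zaurzamus), so the last vowel is not what conditions the rule; whether the stem ends in a vowel or a consonant is.
"lukidpa" ends in a vowel. The stems ending in a vowel (pubmuka → pupubmuka, wore → wowore, huhoru → huhuhoru) repeat the first consonant+vowel as a prefix.
So lukidpa → lulukidpa.

lulukidpa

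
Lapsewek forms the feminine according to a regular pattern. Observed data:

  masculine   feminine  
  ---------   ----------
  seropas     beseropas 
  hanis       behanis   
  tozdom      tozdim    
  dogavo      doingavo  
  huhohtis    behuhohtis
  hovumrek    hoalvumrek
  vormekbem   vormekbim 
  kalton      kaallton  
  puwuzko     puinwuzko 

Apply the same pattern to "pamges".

bepamges

dogavo and tozdom both have last vowel 'o' yet inflect differently (doingavo, tozdim), so the last vowel is not what conditions the rule; the final letter is.
"pamges" ends in -s. The stems ending in -s (hanis → behanis, huhohtis → behuhohtis, seropas → beseropas) add the prefix be-.
The other patterns: stems ending in -o insert -in- after the first vowel; stems ending in -m change the last vowel to 'i'; stems ending in -k or -n insert -al- after the first vowel.
So pamges → bepamges.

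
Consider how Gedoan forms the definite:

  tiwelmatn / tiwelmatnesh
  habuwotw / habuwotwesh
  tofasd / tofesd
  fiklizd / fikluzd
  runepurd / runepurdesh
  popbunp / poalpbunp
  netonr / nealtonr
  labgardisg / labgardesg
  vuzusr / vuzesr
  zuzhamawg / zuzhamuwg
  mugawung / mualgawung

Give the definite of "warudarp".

tofasd and runepurd both end in -d yet inflect differently (tofesd, runepurdesh), so the final letter is not what conditions the rule; the second-to-last letter is.
"warudarp" has second-to-last letter 'r'. The one such stem in the data (runepurd → runepurdesh) adds -esh, so the same rule applies.
So warudarp → warudarpesh.

warudarpesh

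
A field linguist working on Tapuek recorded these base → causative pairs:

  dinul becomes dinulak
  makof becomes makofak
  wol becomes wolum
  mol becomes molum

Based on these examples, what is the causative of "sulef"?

sulefak

"sulef" has 2 vowels. The stems with 2 vowels (dinul → dinulak, makof → makofak) add -ak.
The other pattern: stems with 1 vowel add -um.
So sulef → sulefak.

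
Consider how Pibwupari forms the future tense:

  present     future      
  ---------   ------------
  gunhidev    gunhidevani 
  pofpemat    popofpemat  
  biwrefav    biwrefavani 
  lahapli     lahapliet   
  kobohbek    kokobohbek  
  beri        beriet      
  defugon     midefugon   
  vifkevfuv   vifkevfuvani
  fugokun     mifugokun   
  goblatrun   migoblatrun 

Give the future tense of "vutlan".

mivutlan

vifkevfuv and goblatrun both have last vowel 'u' yet inflect differently (vifkevfuvani, migoblatrun), so the last vowel is not what conditions the rule; the final letter is.
"vutlan" ends in -n. The stems ending in -n (goblatrun → migoblatrun, fugokun → mifugokun, defugon → midefugon) add the prefix mi-.
So vutlan → mivutlan.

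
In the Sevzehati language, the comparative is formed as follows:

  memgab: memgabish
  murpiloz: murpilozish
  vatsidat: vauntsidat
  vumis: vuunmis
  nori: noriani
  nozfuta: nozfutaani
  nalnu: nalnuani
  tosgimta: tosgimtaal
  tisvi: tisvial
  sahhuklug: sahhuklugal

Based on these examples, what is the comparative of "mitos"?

"mitos" begins with m-. The stems beginning with m- (memgab → memgabish, murpiloz → murpilozish) add -ish.
The other patterns: stems beginning with v- insert -un- after the first vowel; stems beginning with n- add -ani; stems beginning with s- or t- add -al.
So mitos → mitosish.

mitosish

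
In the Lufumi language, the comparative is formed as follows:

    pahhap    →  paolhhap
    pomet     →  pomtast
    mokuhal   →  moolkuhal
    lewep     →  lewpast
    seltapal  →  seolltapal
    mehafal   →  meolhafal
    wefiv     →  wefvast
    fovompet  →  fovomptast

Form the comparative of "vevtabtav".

"vevtabtav" has last vowel 'a'. The stems whose last vowel is 'a' (seltapal → seolltapal, pahhap → paolhhap, mehafal → meolhafal) insert -ol- after the first vowel.
The other pattern: stems whose last vowel is 'e' or 'i' delete the last vowel and add -ast.
So vevtabtav → veolvtabtav.

veolvtabtav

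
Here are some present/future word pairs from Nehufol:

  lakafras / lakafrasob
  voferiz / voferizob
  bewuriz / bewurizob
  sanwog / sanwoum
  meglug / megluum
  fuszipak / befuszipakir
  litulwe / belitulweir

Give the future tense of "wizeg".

lakafras and fuszipak both have last vowel 'a' yet inflect differently (lakafrasob, befuszipakir), so the last vowel is not what conditions the rule; the final letter is.
"wizeg" ends in -g. The stems ending in -g (sanwog → sanwoum, meglug → megluum) drop the final letter and add -um.
So wizeg → wizeum.

wizeum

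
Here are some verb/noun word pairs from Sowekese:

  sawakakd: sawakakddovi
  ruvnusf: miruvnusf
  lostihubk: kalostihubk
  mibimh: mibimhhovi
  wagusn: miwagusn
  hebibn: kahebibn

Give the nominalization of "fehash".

mifehash

"fehash" has second-to-last letter 's'. The stems whose second-to-last letter is 's' (wagusn → miwagusn, ruvnusf → miruvnusf) add the prefix mi-.
So fehash → mifehash.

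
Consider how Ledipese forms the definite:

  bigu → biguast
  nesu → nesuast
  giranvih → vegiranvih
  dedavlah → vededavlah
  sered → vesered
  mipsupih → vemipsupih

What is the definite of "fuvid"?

vefuvid

bigu and sered both have 2 vowels yet inflect differently (biguast, vesered), so the number of vowels is not what conditions the rule; the final letter is.
"fuvid" ends in -d. The one such stem in the data (sered → vesered) adds the prefix ve-, so the same rule applies.
The other pattern: stems ending in -u add -ast.
So fuvid → vefuvid.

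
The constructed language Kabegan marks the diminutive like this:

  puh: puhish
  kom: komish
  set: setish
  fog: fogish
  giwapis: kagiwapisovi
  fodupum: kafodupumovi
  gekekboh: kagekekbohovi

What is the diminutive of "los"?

kom and fodupum both end in -m yet inflect differently (komish, kafodupumovi), so the final letter is not what conditions the rule; the number of vowels is.
"los" has 1 vowel. The stems with 1 vowel (puh → puhish, kom → komish, set → setish) add -ish.
So los → losish.

losish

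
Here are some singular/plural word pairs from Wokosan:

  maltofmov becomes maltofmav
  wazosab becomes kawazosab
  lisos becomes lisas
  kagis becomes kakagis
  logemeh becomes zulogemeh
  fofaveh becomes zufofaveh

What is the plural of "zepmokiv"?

kazepmokiv

lisos and kagis both end in -s yet inflect differently (lisas, kakagis), so the final letter is not what conditions the rule; the last vowel is.
"zepmokiv" has last vowel 'i'. The one such stem in the data (kagis → kakagis) adds the prefix ka-, so the same rule applies.
So zepmokiv → kazepmokiv.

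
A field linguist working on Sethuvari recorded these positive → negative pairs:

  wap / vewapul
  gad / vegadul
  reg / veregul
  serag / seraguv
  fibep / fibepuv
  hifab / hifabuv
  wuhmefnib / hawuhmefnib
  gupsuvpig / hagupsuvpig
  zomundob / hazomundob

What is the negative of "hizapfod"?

hahizapfod

reg and serag both end in -g yet inflect differently (veregul, seraguv), so the final letter is not what conditions the rule; the number of vowels is.
"hizapfod" has 3 vowels. The stems with 3 vowels (wuhmefnib → hawuhmefnib, gupsuvpig → hagupsuvpig, zomundob → hazomundob) add the prefix ha-.
So hizapfod → hahizapfod.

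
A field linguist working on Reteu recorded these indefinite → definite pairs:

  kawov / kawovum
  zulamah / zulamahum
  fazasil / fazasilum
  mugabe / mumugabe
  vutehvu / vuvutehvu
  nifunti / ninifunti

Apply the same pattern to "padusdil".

fazasil and nifunti both have last vowel 'i' yet inflect differently (fazasilum, ninifunti), so the last vowel is not what conditions the rule; whether the stem ends in a vowel or a consonant is.
"padusdil" ends in a consonant. The stems ending in a consonant (kawov → kawovum, fazasil → fazasilum, zulamah → zulamahum) add -um.
The other pattern: stems ending in a vowel repeat the first consonant+vowel as a prefix.
So padusdil → padusdilum.

padusdilum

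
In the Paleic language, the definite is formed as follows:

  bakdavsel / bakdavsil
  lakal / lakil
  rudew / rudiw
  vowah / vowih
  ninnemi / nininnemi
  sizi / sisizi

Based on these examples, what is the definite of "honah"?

honih

bakdavsel and ninnemi both have 3 vowels yet inflect differently (bakdavsil, nininnemi), so the number of vowels is not what conditions the rule; whether the stem ends in a vowel or a consonant is.
"honah" ends in a consonant. The stems ending in a consonant (bakdavsel → bakdavsil, lakal → lakil, rudew → rudiw) change the last vowel to 'i'.
The other pattern: stems ending in a vowel repeat the first consonant+vowel as a prefix.
So honah → honih.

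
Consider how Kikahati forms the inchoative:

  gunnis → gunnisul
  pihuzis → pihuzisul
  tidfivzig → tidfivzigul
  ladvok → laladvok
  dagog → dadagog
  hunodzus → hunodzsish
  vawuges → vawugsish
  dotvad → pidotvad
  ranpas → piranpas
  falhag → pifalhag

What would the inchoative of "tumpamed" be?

tidfivzig and dagog both end in -g yet inflect differently (tidfivzigul, dadagog), so the final letter is not what conditions the rule; the last vowel is.
"tumpamed" has last vowel 'e'. The one such stem in the data (vawuges → vawugsish) deletes the last vowel and adds -ish (as does hunodzus), so the same rule applies.
So tumpamed → tumpamdish.

tumpamdish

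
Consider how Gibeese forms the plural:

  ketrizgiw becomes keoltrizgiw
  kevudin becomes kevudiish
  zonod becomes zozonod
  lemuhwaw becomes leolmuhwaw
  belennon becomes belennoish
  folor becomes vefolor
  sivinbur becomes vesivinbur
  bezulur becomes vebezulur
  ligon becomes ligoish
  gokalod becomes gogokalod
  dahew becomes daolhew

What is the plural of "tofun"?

tofuish

ketrizgiw and kevudin both have last vowel 'i' yet inflect differently (keoltrizgiw, kevudiish), so the last vowel is not what conditions the rule; the final letter is.
"tofun" ends in -n. The stems ending in -n (kevudin → kevudiish, ligon → ligoish, belennon → belennoish) drop the final letter and add -ish.
So tofun → tofuish.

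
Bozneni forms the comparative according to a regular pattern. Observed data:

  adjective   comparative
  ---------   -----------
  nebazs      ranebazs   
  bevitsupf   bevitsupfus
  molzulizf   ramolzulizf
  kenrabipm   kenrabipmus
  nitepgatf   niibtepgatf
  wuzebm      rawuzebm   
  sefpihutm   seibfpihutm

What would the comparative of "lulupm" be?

lulupmus

nitepgatf and bevitsupf both end in -f yet inflect differently (niibtepgatf, bevitsupfus), so the final letter is not what conditions the rule; the second-to-last letter is.
"lulupm" has second-to-last letter 'p'. The stems whose second-to-last letter is 'p' (bevitsupf → bevitsupfus, kenrabipm → kenrabipmus) add -us.
The other patterns: stems whose second-to-last letter is 't' insert -ib- after the first vowel; stems whose second-to-last letter is 'b' or 'z' add the prefix ra-.
So lulupm → lulupmus.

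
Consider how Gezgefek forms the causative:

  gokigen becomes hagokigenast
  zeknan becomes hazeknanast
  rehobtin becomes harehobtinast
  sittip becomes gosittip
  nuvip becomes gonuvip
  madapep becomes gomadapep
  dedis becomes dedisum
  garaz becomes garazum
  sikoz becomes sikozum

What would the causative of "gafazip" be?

gogafazip

"gafazip" ends in -p. The stems ending in -p (sittip → gosittip, nuvip → gonuvip, madapep → gomadapep) add the prefix go-.
So gafazip → gogafazip.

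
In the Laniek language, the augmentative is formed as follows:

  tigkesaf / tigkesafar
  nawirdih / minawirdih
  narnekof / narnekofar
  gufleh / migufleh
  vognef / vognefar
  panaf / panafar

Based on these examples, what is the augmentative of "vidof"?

vognef and gufleh both have last vowel 'e' yet inflect differently (vognefar, migufleh), so the last vowel is not what conditions the rule; the final letter is.
"vidof" ends in -f. The stems ending in -f (tigkesaf → tigkesafar, vognef → vognefar, panaf → panafar) add -ar.
The other pattern: stems ending in -h add the prefix mi-.
So vidof → vidofar.

vidofar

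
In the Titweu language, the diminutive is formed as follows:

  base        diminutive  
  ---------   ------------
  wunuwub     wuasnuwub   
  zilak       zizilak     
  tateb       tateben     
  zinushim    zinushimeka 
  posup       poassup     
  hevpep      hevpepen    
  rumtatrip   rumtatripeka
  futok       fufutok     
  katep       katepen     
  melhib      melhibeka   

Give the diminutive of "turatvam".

tuturatvam

wunuwub and tateb both end in -b yet inflect differently (wuasnuwub, tateben), so the final letter is not what conditions the rule; the last vowel is.
"turatvam" has last vowel 'a'. The one such stem in the data (zilak → zizilak) repeats the first consonant+vowel as a prefix (as does futok), so the same rule applies.
So turatvam → tuturatvam.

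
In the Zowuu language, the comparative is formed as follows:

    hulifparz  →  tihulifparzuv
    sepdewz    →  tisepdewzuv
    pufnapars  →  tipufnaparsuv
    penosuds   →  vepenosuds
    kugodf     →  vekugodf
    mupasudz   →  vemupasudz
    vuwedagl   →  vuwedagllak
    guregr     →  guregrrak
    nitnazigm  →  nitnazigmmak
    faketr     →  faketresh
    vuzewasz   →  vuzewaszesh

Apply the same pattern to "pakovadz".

vepakovadz

"pakovadz" has second-to-last letter 'd'. The stems whose second-to-last letter is 'd' (penosuds → vepenosuds, kugodf → vekugodf, mupasudz → vemupasudz) add the prefix ve-.
The other patterns: stems whose second-to-last letter is 'r' or 'w' add ti- … -uv around the stem; stems whose second-to-last letter is 'g' double the final consonant and add -ak; stems whose second-to-last letter is 's' or 't' add -esh.
So pakovadz → vepakovadz.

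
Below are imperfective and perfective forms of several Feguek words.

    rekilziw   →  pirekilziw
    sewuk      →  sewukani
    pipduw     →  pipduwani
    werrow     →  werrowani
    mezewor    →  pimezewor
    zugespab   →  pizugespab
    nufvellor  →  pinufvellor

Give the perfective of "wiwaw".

wiwawani

"wiwaw" has 2 vowels. The stems with 2 vowels (pipduw → pipduwani, sewuk → sewukani, werrow → werrowani) add -ani.
So wiwaw → wiwawani.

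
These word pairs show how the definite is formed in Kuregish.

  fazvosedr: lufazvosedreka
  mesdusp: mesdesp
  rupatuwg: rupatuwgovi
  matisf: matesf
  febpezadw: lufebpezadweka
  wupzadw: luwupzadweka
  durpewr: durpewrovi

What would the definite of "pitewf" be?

"pitewf" has second-to-last letter 'w'. The stems whose second-to-last letter is 'w' (durpewr → durpewrovi, rupatuwg → rupatuwgovi) add -ovi.
The other patterns: stems whose second-to-last letter is 's' change the last vowel to 'e'; stems whose second-to-last letter is 'd' add lu- … -eka around the stem.
So pitewf → pitewfovi.

pitewfovi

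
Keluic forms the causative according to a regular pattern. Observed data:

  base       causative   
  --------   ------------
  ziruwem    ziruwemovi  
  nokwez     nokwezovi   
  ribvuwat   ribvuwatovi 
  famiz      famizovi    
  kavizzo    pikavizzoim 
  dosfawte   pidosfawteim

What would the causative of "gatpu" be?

pigatpuim

ziruwem and dosfawte both have last vowel 'e' yet inflect differently (ziruwemovi, pidosfawteim), so the last vowel is not what conditions the rule; whether the stem ends in a vowel or a consonant is.
"gatpu" ends in a vowel. The stems ending in a vowel (kavizzo → pikavizzoim, dosfawte → pidosfawteim) add pi- … -im around the stem.
The other pattern: stems ending in a consonant add -ovi.
So gatpu → pigatpuim.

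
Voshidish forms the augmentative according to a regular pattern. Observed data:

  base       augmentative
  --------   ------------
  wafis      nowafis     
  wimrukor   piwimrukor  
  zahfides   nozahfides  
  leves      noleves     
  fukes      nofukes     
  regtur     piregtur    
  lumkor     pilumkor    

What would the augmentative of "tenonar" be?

lumkor and leves both begin with l- yet inflect differently (pilumkor, noleves), so the first letter is not what conditions the rule; the final letter is.
"tenonar" ends in -r. The stems ending in -r (wimrukor → piwimrukor, lumkor → pilumkor, regtur → piregtur) add the prefix pi-.
The other pattern: stems ending in -s add the prefix no-.
So tenonar → pitenonar.

pitenonar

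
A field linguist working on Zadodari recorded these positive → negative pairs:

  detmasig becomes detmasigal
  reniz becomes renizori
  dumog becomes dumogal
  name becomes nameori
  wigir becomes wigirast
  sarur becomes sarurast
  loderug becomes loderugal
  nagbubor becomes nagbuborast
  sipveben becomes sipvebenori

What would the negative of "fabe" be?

fabeori

dumog and nagbubor both have last vowel 'o' yet inflect differently (dumogal, nagbuborast), so the last vowel is not what conditions the rule; the final letter is.
"fabe" ends in -e. The one such stem in the data (name → nameori) adds -ori, so the same rule applies.
So fabe → fabeori.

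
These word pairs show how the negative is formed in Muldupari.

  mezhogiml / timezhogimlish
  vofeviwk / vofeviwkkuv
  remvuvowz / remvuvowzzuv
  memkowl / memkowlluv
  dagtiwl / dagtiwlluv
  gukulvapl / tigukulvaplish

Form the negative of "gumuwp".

gumuwppuv

memkowl and gukulvapl both end in -l yet inflect differently (memkowlluv, tigukulvaplish), so the final letter is not what conditions the rule; the second-to-last letter is.
"gumuwp" has second-to-last letter 'w'. The stems whose second-to-last letter is 'w' (memkowl → memkowlluv, dagtiwl → dagtiwlluv, vofeviwk → vofeviwkkuv) double the final consonant and add -uv.
The other pattern: stems whose second-to-last letter is 'm' or 'p' add ti- … -ish around the stem.
So gumuwp → gumuwppuv.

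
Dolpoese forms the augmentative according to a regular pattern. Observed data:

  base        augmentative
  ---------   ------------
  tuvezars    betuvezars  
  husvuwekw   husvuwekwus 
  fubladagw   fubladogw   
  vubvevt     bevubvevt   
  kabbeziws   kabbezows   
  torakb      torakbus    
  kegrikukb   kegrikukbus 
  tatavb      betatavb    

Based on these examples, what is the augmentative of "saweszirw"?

torakb and tatavb both end in -b yet inflect differently (torakbus, betatavb), so the final letter is not what conditions the rule; the second-to-last letter is.
"saweszirw" has second-to-last letter 'r'. The one such stem in the data (tuvezars → betuvezars) adds the prefix be-, so the same rule applies.
The other patterns: stems whose second-to-last letter is 'k' add -us; stems whose second-to-last letter is 'g' or 'w' change the last vowel to 'o'.
So saweszirw → besaweszirw.

besaweszirw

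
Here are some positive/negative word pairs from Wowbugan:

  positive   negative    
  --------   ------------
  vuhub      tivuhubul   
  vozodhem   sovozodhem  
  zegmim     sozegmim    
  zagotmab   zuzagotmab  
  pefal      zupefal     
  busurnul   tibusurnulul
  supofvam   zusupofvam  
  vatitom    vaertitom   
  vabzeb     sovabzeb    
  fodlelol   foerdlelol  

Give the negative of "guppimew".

soguppimew

zagotmab and vabzeb both end in -b yet inflect differently (zuzagotmab, sovabzeb), so the final letter is not what conditions the rule; the last vowel is.
"guppimew" has last vowel 'e'. The stems whose last vowel is 'e' (vabzeb → sovabzeb, vozodhem → sovozodhem) add the prefix so-.
The other patterns: stems whose last vowel is 'a' add the prefix zu-; stems whose last vowel is 'u' add ti- … -ul around the stem; stems whose last vowel is 'o' insert -er- after the first vowel.
So guppimew → soguppimew.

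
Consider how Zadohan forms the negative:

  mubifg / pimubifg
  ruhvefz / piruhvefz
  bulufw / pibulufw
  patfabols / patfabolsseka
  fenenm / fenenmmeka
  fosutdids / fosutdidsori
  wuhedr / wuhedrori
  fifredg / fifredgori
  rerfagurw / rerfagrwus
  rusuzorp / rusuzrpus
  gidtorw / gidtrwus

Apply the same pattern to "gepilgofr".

pigepilgofr

patfabols and fosutdids both end in -s yet inflect differently (patfabolsseka, fosutdidsori), so the final letter is not what conditions the rule; the second-to-last letter is.
"gepilgofr" has second-to-last letter 'f'. The stems whose second-to-last letter is 'f' (mubifg → pimubifg, ruhvefz → piruhvefz, bulufw → pibulufw) add the prefix pi-.
So gepilgofr → pigepilgofr.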